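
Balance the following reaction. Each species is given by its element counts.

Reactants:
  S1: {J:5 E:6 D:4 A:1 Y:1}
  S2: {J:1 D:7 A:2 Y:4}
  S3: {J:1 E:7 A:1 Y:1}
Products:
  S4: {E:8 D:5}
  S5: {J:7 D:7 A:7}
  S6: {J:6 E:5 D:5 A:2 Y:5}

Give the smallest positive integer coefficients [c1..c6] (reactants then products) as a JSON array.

Coefficients: [6, 4, 3, 4, 1, 5]

J: 6·5+4·1+3·1 = 37 | 4·0+1·7+5·6 = 37
E: 6·6+4·0+3·7 = 57 | 4·8+1·0+5·5 = 57
D: 6·4+4·7+3·0 = 52 | 4·5+1·7+5·5 = 52
A: 6·1+4·2+3·1 = 17 | 4·0+1·7+5·2 = 17
Y: 6·1+4·4+3·1 = 25 | 4·0+1·0+5·5 = 25
gcd(6,4,3,4,1,5) = 1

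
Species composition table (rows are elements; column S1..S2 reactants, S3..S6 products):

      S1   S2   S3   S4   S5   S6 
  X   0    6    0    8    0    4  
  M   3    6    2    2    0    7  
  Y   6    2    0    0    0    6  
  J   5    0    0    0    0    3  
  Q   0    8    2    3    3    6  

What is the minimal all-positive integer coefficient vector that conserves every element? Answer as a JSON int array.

Coefficients: [3, 6, 3, 2, 2, 5]

X: 3·0+6·6 = 36 | 3·0+2·8+2·0+5·4 = 36
M: 3·3+6·6 = 45 | 3·2+2·2+2·0+5·7 = 45
Y: 3·6+6·2 = 30 | 3·0+2·0+2·0+5·6 = 30
J: 3·5+6·0 = 15 | 3·0+2·0+2·0+5·3 = 15
Q: 3·0+6·8 = 48 | 3·2+2·3+2·3+5·6 = 48
gcd(3,6,3,2,2,5) = 1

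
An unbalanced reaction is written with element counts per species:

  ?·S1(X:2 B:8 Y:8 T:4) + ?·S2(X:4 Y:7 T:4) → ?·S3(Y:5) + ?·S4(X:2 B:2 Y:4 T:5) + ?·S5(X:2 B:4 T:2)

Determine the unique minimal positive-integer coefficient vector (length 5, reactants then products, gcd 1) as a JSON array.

X: 3·2+2·4 = 14 | 6·0+2·2+5·2 = 14
B: 3·8+2·0 = 24 | 6·0+2·2+5·4 = 24
Y: 3·8+2·7 = 38 | 6·5+2·4+5·0 = 38
T: 3·4+2·4 = 20 | 6·0+2·5+5·2 = 20
gcd(3,2,6,2,5) = 1

Coefficients: [3, 2, 6, 2, 5]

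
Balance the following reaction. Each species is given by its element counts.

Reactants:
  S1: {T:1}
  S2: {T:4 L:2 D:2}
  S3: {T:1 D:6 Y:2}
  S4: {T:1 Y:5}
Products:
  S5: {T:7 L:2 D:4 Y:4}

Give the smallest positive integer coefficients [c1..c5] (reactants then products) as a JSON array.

Coefficients: [6, 3, 1, 2, 3]

T: 6·1+3·4+1·1+2·1 = 21 | 3·7 = 21
L: 6·0+3·2+1·0+2·0 = 6 | 3·2 = 6
D: 6·0+3·2+1·6+2·0 = 12 | 3·4 = 12
Y: 6·0+3·0+1·2+2·5 = 12 | 3·4 = 12
gcd(6,3,1,2,3) = 1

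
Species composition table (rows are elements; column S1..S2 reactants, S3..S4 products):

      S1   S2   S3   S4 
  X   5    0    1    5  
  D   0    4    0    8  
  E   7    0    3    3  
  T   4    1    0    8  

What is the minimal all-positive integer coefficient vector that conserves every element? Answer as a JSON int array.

X: 3·5+4·0 = 15 | 5·1+2·5 = 15
D: 3·0+4·4 = 16 | 5·0+2·8 = 16
E: 3·7+4·0 = 21 | 5·3+2·3 = 21
T: 3·4+4·1 = 16 | 5·0+2·8 = 16
gcd(3,4,5,2) = 1

Coefficients: [3, 4, 5, 2]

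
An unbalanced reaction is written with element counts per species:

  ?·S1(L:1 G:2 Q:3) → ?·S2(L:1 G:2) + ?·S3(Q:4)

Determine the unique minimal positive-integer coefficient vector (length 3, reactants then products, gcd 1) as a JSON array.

L: 4·1 = 4 | 4·1+3·0 = 4
G: 4·2 = 8 | 4·2+3·0 = 8
Q: 4·3 = 12 | 4·0+3·4 = 12
gcd(4,4,3) = 1

Coefficients: [4, 4, 3]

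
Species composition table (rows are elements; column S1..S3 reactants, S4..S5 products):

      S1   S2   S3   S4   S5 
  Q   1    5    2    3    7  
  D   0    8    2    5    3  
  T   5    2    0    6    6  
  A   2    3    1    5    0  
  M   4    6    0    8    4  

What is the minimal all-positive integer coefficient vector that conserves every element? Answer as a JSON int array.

Coefficients: [4, 2, 1, 3, 1]

Q: 4·1+2·5+1·2 = 16 | 3·3+1·7 = 16
D: 4·0+2·8+1·2 = 18 | 3·5+1·3 = 18
T: 4·5+2·2+1·0 = 24 | 3·6+1·6 = 24
A: 4·2+2·3+1·1 = 15 | 3·5+1·0 = 15
M: 4·4+2·6+1·0 = 28 | 3·8+1·4 = 28
gcd(4,2,1,3,1) = 1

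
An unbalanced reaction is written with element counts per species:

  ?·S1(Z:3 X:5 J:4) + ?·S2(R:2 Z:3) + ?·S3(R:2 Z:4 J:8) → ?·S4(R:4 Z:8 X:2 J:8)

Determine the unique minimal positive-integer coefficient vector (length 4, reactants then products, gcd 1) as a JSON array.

Coefficients: [2, 6, 4, 5]

R: 2·0+6·2+4·2 = 20 | 5·4 = 20
Z: 2·3+6·3+4·4 = 40 | 5·8 = 40
X: 2·5+6·0+4·0 = 10 | 5·2 = 10
J: 2·4+6·0+4·8 = 40 | 5·8 = 40
gcd(2,6,4,5) = 1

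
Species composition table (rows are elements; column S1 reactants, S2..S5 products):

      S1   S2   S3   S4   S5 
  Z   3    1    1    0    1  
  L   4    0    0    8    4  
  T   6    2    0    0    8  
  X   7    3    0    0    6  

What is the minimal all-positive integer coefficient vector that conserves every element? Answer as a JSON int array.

Coefficients: [3, 5, 3, 1, 1]

Z: 3·3 = 9 | 5·1+3·1+1·0+1·1 = 9
L: 3·4 = 12 | 5·0+3·0+1·8+1·4 = 12
T: 3·6 = 18 | 5·2+3·0+1·0+1·8 = 18
X: 3·7 = 21 | 5·3+3·0+1·0+1·6 = 21
gcd(3,5,3,1,1) = 1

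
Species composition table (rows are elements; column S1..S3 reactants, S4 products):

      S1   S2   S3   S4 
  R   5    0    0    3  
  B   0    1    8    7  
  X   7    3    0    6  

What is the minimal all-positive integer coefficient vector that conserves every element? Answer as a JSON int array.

Coefficients: [3, 3, 4, 5]

R: 3·5+3·0+4·0 = 15 | 5·3 = 15
B: 3·0+3·1+4·8 = 35 | 5·7 = 35
X: 3·7+3·3+4·0 = 30 | 5·6 = 30
gcd(3,3,4,5) = 1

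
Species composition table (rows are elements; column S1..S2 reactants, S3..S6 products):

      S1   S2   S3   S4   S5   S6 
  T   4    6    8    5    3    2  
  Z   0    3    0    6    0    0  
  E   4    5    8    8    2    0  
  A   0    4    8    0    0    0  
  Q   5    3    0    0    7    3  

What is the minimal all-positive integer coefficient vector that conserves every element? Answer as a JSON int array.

T: 5·4+4·6 = 44 | 2·8+2·5+4·3+3·2 = 44
Z: 5·0+4·3 = 12 | 2·0+2·6+4·0+3·0 = 12
E: 5·4+4·5 = 40 | 2·8+2·8+4·2+3·0 = 40
A: 5·0+4·4 = 16 | 2·8+2·0+4·0+3·0 = 16
Q: 5·5+4·3 = 37 | 2·0+2·0+4·7+3·3 = 37
gcd(5,4,2,2,4,3) = 1

Coefficients: [5, 4, 2, 2, 4, 3]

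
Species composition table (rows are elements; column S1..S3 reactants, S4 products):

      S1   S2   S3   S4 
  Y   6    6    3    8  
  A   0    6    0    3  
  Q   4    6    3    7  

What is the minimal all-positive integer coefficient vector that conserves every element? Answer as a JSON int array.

Y: 3·6+3·6+4·3 = 48 | 6·8 = 48
A: 3·0+3·6+4·0 = 18 | 6·3 = 18
Q: 3·4+3·6+4·3 = 42 | 6·7 = 42
gcd(3,3,4,6) = 1

Coefficients: [3, 3, 4, 6]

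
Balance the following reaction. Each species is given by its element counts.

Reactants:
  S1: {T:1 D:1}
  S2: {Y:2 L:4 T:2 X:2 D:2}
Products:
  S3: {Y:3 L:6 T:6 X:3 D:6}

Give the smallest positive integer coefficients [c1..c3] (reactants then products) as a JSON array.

Y: 6·0+3·2 = 6 | 2·3 = 6
L: 6·0+3·4 = 12 | 2·6 = 12
T: 6·1+3·2 = 12 | 2·6 = 12
X: 6·0+3·2 = 6 | 2·3 = 6
D: 6·1+3·2 = 12 | 2·6 = 12
gcd(6,3,2) = 1

Coefficients: [6, 3, 2]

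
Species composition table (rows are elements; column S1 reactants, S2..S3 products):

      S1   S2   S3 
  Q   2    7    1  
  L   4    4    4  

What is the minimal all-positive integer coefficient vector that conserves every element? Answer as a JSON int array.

Coefficients: [6, 1, 5]

Q: 6·2 = 12 | 1·7+5·1 = 12
L: 6·4 = 24 | 1·4+5·4 = 24
gcd(6,1,5) = 1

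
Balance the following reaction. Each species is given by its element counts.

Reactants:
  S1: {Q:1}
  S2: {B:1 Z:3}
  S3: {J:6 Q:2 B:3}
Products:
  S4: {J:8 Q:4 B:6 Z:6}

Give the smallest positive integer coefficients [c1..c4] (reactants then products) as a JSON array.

J: 4·0+6·0+4·6 = 24 | 3·8 = 24
Q: 4·1+6·0+4·2 = 12 | 3·4 = 12
B: 4·0+6·1+4·3 = 18 | 3·6 = 18
Z: 4·0+6·3+4·0 = 18 | 3·6 = 18
gcd(4,6,4,3) = 1

Coefficients: [4, 6, 4, 3]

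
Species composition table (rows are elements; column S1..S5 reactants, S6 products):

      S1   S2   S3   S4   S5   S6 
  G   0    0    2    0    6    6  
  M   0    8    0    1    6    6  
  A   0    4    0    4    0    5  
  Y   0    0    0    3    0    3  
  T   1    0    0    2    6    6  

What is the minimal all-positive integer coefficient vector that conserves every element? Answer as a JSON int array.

Coefficients: [4, 1, 6, 4, 2, 4]

G: 4·0+1·0+6·2+4·0+2·6 = 24 | 4·6 = 24
M: 4·0+1·8+6·0+4·1+2·6 = 24 | 4·6 = 24
A: 4·0+1·4+6·0+4·4+2·0 = 20 | 4·5 = 20
Y: 4·0+1·0+6·0+4·3+2·0 = 12 | 4·3 = 12
T: 4·1+1·0+6·0+4·2+2·6 = 24 | 4·6 = 24
gcd(4,1,6,4,2,4) = 1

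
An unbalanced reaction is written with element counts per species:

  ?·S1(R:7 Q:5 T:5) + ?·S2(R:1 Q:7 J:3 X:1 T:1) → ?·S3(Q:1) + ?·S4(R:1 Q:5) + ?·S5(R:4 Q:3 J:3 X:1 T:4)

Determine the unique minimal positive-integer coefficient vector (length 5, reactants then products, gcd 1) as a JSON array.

Coefficients: [3, 5, 5, 6, 5]

R: 3·7+5·1 = 26 | 5·0+6·1+5·4 = 26
Q: 3·5+5·7 = 50 | 5·1+6·5+5·3 = 50
J: 3·0+5·3 = 15 | 5·0+6·0+5·3 = 15
X: 3·0+5·1 = 5 | 5·0+6·0+5·1 = 5
T: 3·5+5·1 = 20 | 5·0+6·0+5·4 = 20
gcd(3,5,5,6,5) = 1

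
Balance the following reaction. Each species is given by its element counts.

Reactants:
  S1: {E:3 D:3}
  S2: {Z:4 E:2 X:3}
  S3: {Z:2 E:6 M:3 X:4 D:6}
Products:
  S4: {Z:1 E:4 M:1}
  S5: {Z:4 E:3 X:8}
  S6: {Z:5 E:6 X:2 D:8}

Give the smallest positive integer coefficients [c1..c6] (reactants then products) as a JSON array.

Coefficients: [6, 6, 1, 3, 2, 3]

Z: 6·0+6·4+1·2 = 26 | 3·1+2·4+3·5 = 26
E: 6·3+6·2+1·6 = 36 | 3·4+2·3+3·6 = 36
M: 6·0+6·0+1·3 = 3 | 3·1+2·0+3·0 = 3
X: 6·0+6·3+1·4 = 22 | 3·0+2·8+3·2 = 22
D: 6·3+6·0+1·6 = 24 | 3·0+2·0+3·8 = 24
gcd(6,6,1,3,2,3) = 1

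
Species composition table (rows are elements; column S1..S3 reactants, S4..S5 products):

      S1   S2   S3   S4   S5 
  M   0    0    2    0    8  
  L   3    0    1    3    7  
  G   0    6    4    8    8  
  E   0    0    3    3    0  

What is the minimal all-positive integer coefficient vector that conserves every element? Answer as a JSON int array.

M: 5·0+4·0+4·2 = 8 | 4·0+1·8 = 8
L: 5·3+4·0+4·1 = 19 | 4·3+1·7 = 19
G: 5·0+4·6+4·4 = 40 | 4·8+1·8 = 40
E: 5·0+4·0+4·3 = 12 | 4·3+1·0 = 12
gcd(5,4,4,4,1) = 1

Coefficients: [5, 4, 4, 4, 1]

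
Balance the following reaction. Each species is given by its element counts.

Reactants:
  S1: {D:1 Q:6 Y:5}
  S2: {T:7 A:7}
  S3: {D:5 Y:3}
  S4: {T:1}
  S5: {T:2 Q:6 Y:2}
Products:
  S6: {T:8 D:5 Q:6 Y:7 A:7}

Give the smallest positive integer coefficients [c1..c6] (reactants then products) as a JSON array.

Coefficients: [5, 6, 5, 4, 1, 6]

T: 5·0+6·7+5·0+4·1+1·2 = 48 | 6·8 = 48
D: 5·1+6·0+5·5+4·0+1·0 = 30 | 6·5 = 30
Q: 5·6+6·0+5·0+4·0+1·6 = 36 | 6·6 = 36
Y: 5·5+6·0+5·3+4·0+1·2 = 42 | 6·7 = 42
A: 5·0+6·7+5·0+4·0+1·0 = 42 | 6·7 = 42
gcd(5,6,5,4,1,6) = 1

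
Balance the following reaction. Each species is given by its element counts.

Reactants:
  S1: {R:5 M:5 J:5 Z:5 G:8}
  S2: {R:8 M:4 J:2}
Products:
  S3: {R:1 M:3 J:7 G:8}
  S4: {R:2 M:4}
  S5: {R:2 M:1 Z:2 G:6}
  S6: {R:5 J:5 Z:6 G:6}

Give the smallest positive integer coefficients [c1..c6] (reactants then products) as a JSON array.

R: 4·5+1·8 = 28 | 1·1+5·2+1·2+3·5 = 28
M: 4·5+1·4 = 24 | 1·3+5·4+1·1+3·0 = 24
J: 4·5+1·2 = 22 | 1·7+5·0+1·0+3·5 = 22
Z: 4·5+1·0 = 20 | 1·0+5·0+1·2+3·6 = 20
G: 4·8+1·0 = 32 | 1·8+5·0+1·6+3·6 = 32
gcd(4,1,1,5,1,3) = 1

Coefficients: [4, 1, 1, 5, 1, 3]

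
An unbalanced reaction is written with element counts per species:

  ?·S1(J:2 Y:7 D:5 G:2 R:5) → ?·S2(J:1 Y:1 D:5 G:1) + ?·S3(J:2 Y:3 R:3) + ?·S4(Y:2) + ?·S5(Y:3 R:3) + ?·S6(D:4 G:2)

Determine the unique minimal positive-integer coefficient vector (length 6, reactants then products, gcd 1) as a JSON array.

J: 6·2 = 12 | 2·1+5·2+5·0+5·0+5·0 = 12
Y: 6·7 = 42 | 2·1+5·3+5·2+5·3+5·0 = 42
D: 6·5 = 30 | 2·5+5·0+5·0+5·0+5·4 = 30
G: 6·2 = 12 | 2·1+5·0+5·0+5·0+5·2 = 12
R: 6·5 = 30 | 2·0+5·3+5·0+5·3+5·0 = 30
gcd(6,2,5,5,5,5) = 1

Coefficients: [6, 2, 5, 5, 5, 5]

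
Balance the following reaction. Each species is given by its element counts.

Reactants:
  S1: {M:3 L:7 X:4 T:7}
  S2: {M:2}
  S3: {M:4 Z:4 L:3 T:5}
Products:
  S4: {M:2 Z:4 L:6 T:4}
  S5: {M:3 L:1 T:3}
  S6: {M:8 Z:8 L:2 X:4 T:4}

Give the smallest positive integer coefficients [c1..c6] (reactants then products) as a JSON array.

M: 1·3+4·2+4·4 = 27 | 2·2+5·3+1·8 = 27
Z: 1·0+4·0+4·4 = 16 | 2·4+5·0+1·8 = 16
L: 1·7+4·0+4·3 = 19 | 2·6+5·1+1·2 = 19
X: 1·4+4·0+4·0 = 4 | 2·0+5·0+1·4 = 4
T: 1·7+4·0+4·5 = 27 | 2·4+5·3+1·4 = 27
gcd(1,4,4,2,5,1) = 1

Coefficients: [1, 4, 4, 2, 5, 1]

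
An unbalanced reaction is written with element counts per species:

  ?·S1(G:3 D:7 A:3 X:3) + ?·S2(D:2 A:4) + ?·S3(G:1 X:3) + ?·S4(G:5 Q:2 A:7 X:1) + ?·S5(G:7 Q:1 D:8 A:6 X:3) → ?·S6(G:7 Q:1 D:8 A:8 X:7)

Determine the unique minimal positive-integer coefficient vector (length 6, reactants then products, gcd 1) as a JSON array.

Coefficients: [4, 2, 6, 2, 1, 5]

G: 4·3+2·0+6·1+2·5+1·7 = 35 | 5·7 = 35
Q: 4·0+2·0+6·0+2·2+1·1 = 5 | 5·1 = 5
D: 4·7+2·2+6·0+2·0+1·8 = 40 | 5·8 = 40
A: 4·3+2·4+6·0+2·7+1·6 = 40 | 5·8 = 40
X: 4·3+2·0+6·3+2·1+1·3 = 35 | 5·7 = 35
gcd(4,2,6,2,1,5) = 1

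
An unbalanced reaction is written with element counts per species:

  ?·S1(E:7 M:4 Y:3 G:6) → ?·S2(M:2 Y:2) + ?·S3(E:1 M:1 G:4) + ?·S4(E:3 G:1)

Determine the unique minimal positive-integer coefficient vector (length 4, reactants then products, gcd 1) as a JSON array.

E: 2·7 = 14 | 3·0+2·1+4·3 = 14
M: 2·4 = 8 | 3·2+2·1+4·0 = 8
Y: 2·3 = 6 | 3·2+2·0+4·0 = 6
G: 2·6 = 12 | 3·0+2·4+4·1 = 12
gcd(2,3,2,4) = 1

Coefficients: [2, 3, 2, 4]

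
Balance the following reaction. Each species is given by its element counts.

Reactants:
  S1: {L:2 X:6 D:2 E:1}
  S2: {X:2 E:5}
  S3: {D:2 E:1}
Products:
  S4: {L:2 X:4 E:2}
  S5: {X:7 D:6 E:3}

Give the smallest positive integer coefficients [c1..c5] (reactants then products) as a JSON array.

L: 5·2+2·0+1·0 = 10 | 5·2+2·0 = 10
X: 5·6+2·2+1·0 = 34 | 5·4+2·7 = 34
D: 5·2+2·0+1·2 = 12 | 5·0+2·6 = 12
E: 5·1+2·5+1·1 = 16 | 5·2+2·3 = 16
gcd(5,2,1,5,2) = 1

Coefficients: [5, 2, 1, 5, 2]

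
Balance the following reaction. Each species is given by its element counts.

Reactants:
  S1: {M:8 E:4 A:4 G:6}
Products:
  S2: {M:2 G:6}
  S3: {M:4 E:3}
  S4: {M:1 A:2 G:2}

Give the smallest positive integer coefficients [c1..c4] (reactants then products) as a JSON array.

M: 3·8 = 24 | 1·2+4·4+6·1 = 24
E: 3·4 = 12 | 1·0+4·3+6·0 = 12
A: 3·4 = 12 | 1·0+4·0+6·2 = 12
G: 3·6 = 18 | 1·6+4·0+6·2 = 18
gcd(3,1,4,6) = 1

Coefficients: [3, 1, 4, 6]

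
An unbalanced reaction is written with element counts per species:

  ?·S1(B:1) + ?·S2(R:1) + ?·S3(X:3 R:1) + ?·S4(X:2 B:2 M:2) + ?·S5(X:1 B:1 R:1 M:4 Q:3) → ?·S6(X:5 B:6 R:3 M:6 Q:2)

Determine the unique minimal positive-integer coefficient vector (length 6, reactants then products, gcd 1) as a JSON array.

Coefficients: [6, 6, 1, 5, 2, 3]

X: 6·0+6·0+1·3+5·2+2·1 = 15 | 3·5 = 15
B: 6·1+6·0+1·0+5·2+2·1 = 18 | 3·6 = 18
R: 6·0+6·1+1·1+5·0+2·1 = 9 | 3·3 = 9
M: 6·0+6·0+1·0+5·2+2·4 = 18 | 3·6 = 18
Q: 6·0+6·0+1·0+5·0+2·3 = 6 | 3·2 = 6
gcd(6,6,1,5,2,3) = 1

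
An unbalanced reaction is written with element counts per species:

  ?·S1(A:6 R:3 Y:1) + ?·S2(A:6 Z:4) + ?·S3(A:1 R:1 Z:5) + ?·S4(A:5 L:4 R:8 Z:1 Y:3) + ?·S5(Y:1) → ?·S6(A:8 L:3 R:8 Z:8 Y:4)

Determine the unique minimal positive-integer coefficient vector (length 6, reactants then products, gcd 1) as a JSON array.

A: 1·6+1·6+5·1+3·5+6·0 = 32 | 4·8 = 32
L: 1·0+1·0+5·0+3·4+6·0 = 12 | 4·3 = 12
R: 1·3+1·0+5·1+3·8+6·0 = 32 | 4·8 = 32
Z: 1·0+1·4+5·5+3·1+6·0 = 32 | 4·8 = 32
Y: 1·1+1·0+5·0+3·3+6·1 = 16 | 4·4 = 16
gcd(1,1,5,3,6,4) = 1

Coefficients: [1, 1, 5, 3, 6, 4]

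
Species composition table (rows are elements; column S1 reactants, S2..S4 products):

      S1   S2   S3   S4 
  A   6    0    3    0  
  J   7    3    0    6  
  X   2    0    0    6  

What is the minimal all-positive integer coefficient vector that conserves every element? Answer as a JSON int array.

A: 3·6 = 18 | 5·0+6·3+1·0 = 18
J: 3·7 = 21 | 5·3+6·0+1·6 = 21
X: 3·2 = 6 | 5·0+6·0+1·6 = 6
gcd(3,5,6,1) = 1

Coefficients: [3, 5, 6, 1]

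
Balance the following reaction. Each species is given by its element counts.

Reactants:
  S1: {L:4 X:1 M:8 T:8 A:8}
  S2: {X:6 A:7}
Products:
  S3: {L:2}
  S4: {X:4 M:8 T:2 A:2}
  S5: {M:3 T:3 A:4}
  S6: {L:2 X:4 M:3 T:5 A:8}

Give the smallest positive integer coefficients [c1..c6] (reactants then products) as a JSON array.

Coefficients: [4, 2, 5, 1, 5, 3]

L: 4·4+2·0 = 16 | 5·2+1·0+5·0+3·2 = 16
X: 4·1+2·6 = 16 | 5·0+1·4+5·0+3·4 = 16
M: 4·8+2·0 = 32 | 5·0+1·8+5·3+3·3 = 32
T: 4·8+2·0 = 32 | 5·0+1·2+5·3+3·5 = 32
A: 4·8+2·7 = 46 | 5·0+1·2+5·4+3·8 = 46
gcd(4,2,5,1,5,3) = 1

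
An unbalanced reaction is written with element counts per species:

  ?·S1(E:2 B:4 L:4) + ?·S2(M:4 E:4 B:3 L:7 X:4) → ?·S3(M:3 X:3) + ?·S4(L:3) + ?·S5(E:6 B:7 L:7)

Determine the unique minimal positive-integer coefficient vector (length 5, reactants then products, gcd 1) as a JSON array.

Coefficients: [3, 3, 4, 4, 3]

M: 3·0+3·4 = 12 | 4·3+4·0+3·0 = 12
E: 3·2+3·4 = 18 | 4·0+4·0+3·6 = 18
B: 3·4+3·3 = 21 | 4·0+4·0+3·7 = 21
L: 3·4+3·7 = 33 | 4·0+4·3+3·7 = 33
X: 3·0+3·4 = 12 | 4·3+4·0+3·0 = 12
gcd(3,3,4,4,3) = 1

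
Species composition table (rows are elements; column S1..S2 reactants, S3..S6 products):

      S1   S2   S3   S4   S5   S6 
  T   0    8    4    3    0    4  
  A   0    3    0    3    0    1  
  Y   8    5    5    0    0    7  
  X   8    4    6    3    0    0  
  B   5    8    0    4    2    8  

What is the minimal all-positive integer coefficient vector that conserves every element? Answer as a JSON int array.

Coefficients: [2, 5, 4, 4, 5, 3]

T: 2·0+5·8 = 40 | 4·4+4·3+5·0+3·4 = 40
A: 2·0+5·3 = 15 | 4·0+4·3+5·0+3·1 = 15
Y: 2·8+5·5 = 41 | 4·5+4·0+5·0+3·7 = 41
X: 2·8+5·4 = 36 | 4·6+4·3+5·0+3·0 = 36
B: 2·5+5·8 = 50 | 4·0+4·4+5·2+3·8 = 50
gcd(2,5,4,4,5,3) = 1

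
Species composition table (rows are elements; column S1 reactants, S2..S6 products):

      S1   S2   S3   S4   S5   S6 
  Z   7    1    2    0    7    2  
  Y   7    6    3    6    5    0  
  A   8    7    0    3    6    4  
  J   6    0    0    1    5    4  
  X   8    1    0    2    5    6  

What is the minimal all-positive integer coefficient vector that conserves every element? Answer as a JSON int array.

Coefficients: [6, 1, 5, 1, 3, 5]

Z: 6·7 = 42 | 1·1+5·2+1·0+3·7+5·2 = 42
Y: 6·7 = 42 | 1·6+5·3+1·6+3·5+5·0 = 42
A: 6·8 = 48 | 1·7+5·0+1·3+3·6+5·4 = 48
J: 6·6 = 36 | 1·0+5·0+1·1+3·5+5·4 = 36
X: 6·8 = 48 | 1·1+5·0+1·2+3·5+5·6 = 48
gcd(6,1,5,1,3,5) = 1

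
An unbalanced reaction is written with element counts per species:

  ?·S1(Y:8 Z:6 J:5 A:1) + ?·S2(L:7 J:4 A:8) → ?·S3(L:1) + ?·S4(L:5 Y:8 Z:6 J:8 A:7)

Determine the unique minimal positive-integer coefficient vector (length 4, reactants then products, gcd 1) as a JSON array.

L: 4·0+3·7 = 21 | 1·1+4·5 = 21
Y: 4·8+3·0 = 32 | 1·0+4·8 = 32
Z: 4·6+3·0 = 24 | 1·0+4·6 = 24
J: 4·5+3·4 = 32 | 1·0+4·8 = 32
A: 4·1+3·8 = 28 | 1·0+4·7 = 28
gcd(4,3,1,4) = 1

Coefficients: [4, 3, 1, 4]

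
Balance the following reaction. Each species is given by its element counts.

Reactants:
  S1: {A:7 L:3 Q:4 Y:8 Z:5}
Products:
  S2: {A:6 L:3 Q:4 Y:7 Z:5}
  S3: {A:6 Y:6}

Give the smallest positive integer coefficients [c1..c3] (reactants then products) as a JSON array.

Coefficients: [6, 6, 1]

A: 6·7 = 42 | 6·6+1·6 = 42
L: 6·3 = 18 | 6·3+1·0 = 18
Q: 6·4 = 24 | 6·4+1·0 = 24
Y: 6·8 = 48 | 6·7+1·6 = 48
Z: 6·5 = 30 | 6·5+1·0 = 30
gcd(6,6,1) = 1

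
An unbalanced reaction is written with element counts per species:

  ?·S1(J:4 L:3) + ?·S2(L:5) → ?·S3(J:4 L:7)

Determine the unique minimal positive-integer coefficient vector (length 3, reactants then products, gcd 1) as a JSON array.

J: 5·4+4·0 = 20 | 5·4 = 20
L: 5·3+4·5 = 35 | 5·7 = 35
gcd(5,4,5) = 1

Coefficients: [5, 4, 5]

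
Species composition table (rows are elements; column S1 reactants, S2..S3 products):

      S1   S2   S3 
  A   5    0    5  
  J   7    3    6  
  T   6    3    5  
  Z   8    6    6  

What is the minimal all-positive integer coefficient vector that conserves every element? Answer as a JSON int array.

Coefficients: [3, 1, 3]

A: 3·5 = 15 | 1·0+3·5 = 15
J: 3·7 = 21 | 1·3+3·6 = 21
T: 3·6 = 18 | 1·3+3·5 = 18
Z: 3·8 = 24 | 1·6+3·6 = 24
gcd(3,1,3) = 1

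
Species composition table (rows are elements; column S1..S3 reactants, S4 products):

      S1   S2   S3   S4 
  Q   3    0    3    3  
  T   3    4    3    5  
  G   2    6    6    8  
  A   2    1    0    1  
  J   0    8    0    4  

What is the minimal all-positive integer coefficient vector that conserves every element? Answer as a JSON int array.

Coefficients: [1, 2, 3, 4]

Q: 1·3+2·0+3·3 = 12 | 4·3 = 12
T: 1·3+2·4+3·3 = 20 | 4·5 = 20
G: 1·2+2·6+3·6 = 32 | 4·8 = 32
A: 1·2+2·1+3·0 = 4 | 4·1 = 4
J: 1·0+2·8+3·0 = 16 | 4·4 = 16
gcd(1,2,3,4) = 1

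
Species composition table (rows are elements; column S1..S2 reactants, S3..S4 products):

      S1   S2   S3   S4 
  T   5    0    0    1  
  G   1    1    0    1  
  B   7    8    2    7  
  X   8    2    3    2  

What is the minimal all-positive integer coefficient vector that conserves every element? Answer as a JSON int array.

T: 1·5+4·0 = 5 | 2·0+5·1 = 5
G: 1·1+4·1 = 5 | 2·0+5·1 = 5
B: 1·7+4·8 = 39 | 2·2+5·7 = 39
X: 1·8+4·2 = 16 | 2·3+5·2 = 16
gcd(1,4,2,5) = 1

Coefficients: [1, 4, 2, 5]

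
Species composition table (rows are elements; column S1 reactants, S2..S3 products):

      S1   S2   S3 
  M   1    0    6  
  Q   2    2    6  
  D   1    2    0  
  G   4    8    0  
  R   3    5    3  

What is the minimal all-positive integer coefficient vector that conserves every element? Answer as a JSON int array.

Coefficients: [6, 3, 1]

M: 6·1 = 6 | 3·0+1·6 = 6
Q: 6·2 = 12 | 3·2+1·6 = 12
D: 6·1 = 6 | 3·2+1·0 = 6
G: 6·4 = 24 | 3·8+1·0 = 24
R: 6·3 = 18 | 3·5+1·3 = 18
gcd(6,3,1) = 1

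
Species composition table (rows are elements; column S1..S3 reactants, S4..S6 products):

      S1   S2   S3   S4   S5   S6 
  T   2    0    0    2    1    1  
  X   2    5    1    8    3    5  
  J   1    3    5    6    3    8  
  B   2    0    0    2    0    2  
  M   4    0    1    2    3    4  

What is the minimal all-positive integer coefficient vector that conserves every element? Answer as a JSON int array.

T: 5·2+5·0+5·0 = 10 | 2·2+3·1+3·1 = 10
X: 5·2+5·5+5·1 = 40 | 2·8+3·3+3·5 = 40
J: 5·1+5·3+5·5 = 45 | 2·6+3·3+3·8 = 45
B: 5·2+5·0+5·0 = 10 | 2·2+3·0+3·2 = 10
M: 5·4+5·0+5·1 = 25 | 2·2+3·3+3·4 = 25
gcd(5,5,5,2,3,3) = 1

Coefficients: [5, 5, 5, 2, 3, 3]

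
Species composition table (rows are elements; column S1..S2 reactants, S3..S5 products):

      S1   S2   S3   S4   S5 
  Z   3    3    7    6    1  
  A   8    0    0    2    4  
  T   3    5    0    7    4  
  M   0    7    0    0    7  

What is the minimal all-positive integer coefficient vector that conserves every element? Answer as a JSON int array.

Coefficients: [3, 5, 1, 2, 5]

Z: 3·3+5·3 = 24 | 1·7+2·6+5·1 = 24
A: 3·8+5·0 = 24 | 1·0+2·2+5·4 = 24
T: 3·3+5·5 = 34 | 1·0+2·7+5·4 = 34
M: 3·0+5·7 = 35 | 1·0+2·0+5·7 = 35
gcd(3,5,1,2,5) = 1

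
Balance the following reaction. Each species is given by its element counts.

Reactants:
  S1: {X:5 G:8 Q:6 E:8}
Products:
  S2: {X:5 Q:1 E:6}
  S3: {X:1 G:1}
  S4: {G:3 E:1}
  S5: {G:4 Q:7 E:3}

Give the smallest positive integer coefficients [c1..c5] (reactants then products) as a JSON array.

Coefficients: [4, 3, 5, 5, 3]

X: 4·5 = 20 | 3·5+5·1+5·0+3·0 = 20
G: 4·8 = 32 | 3·0+5·1+5·3+3·4 = 32
Q: 4·6 = 24 | 3·1+5·0+5·0+3·7 = 24
E: 4·8 = 32 | 3·6+5·0+5·1+3·3 = 32
gcd(4,3,5,5,3) = 1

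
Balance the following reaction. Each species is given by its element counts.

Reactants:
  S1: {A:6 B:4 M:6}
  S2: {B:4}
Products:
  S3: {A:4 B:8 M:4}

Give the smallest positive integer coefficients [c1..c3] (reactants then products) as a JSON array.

A: 2·6+4·0 = 12 | 3·4 = 12
B: 2·4+4·4 = 24 | 3·8 = 24
M: 2·6+4·0 = 12 | 3·4 = 12
gcd(2,4,3) = 1

Coefficients: [2, 4, 3]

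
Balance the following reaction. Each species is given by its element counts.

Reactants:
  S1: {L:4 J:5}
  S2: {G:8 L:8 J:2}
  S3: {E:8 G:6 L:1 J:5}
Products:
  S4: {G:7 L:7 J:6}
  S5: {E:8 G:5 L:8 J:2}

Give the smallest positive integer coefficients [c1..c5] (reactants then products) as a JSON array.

E: 4·0+5·0+2·8 = 16 | 6·0+2·8 = 16
G: 4·0+5·8+2·6 = 52 | 6·7+2·5 = 52
L: 4·4+5·8+2·1 = 58 | 6·7+2·8 = 58
J: 4·5+5·2+2·5 = 40 | 6·6+2·2 = 40
gcd(4,5,2,6,2) = 1

Coefficients: [4, 5, 2, 6, 2]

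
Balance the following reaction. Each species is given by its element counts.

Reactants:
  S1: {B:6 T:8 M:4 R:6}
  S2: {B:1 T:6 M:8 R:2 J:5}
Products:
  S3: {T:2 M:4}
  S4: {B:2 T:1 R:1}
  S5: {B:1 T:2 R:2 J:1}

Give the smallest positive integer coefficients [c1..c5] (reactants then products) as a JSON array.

Coefficients: [2, 1, 4, 4, 5]

B: 2·6+1·1 = 13 | 4·0+4·2+5·1 = 13
T: 2·8+1·6 = 22 | 4·2+4·1+5·2 = 22
M: 2·4+1·8 = 16 | 4·4+4·0+5·0 = 16
R: 2·6+1·2 = 14 | 4·0+4·1+5·2 = 14
J: 2·0+1·5 = 5 | 4·0+4·0+5·1 = 5
gcd(2,1,4,4,5) = 1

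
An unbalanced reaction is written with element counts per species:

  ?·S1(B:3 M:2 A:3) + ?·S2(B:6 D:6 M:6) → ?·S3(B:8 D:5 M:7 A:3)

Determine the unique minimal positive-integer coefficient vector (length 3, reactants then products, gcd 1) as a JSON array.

B: 6·3+5·6 = 48 | 6·8 = 48
D: 6·0+5·6 = 30 | 6·5 = 30
M: 6·2+5·6 = 42 | 6·7 = 42
A: 6·3+5·0 = 18 | 6·3 = 18
gcd(6,5,6) = 1

Coefficients: [6, 5, 6]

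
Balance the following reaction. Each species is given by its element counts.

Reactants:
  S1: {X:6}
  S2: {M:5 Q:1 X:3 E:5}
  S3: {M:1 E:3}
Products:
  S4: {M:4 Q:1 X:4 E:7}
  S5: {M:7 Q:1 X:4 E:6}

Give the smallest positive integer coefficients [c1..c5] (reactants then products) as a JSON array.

Coefficients: [1, 6, 3, 3, 3]

M: 1·0+6·5+3·1 = 33 | 3·4+3·7 = 33
Q: 1·0+6·1+3·0 = 6 | 3·1+3·1 = 6
X: 1·6+6·3+3·0 = 24 | 3·4+3·4 = 24
E: 1·0+6·5+3·3 = 39 | 3·7+3·6 = 39
gcd(1,6,3,3,3) = 1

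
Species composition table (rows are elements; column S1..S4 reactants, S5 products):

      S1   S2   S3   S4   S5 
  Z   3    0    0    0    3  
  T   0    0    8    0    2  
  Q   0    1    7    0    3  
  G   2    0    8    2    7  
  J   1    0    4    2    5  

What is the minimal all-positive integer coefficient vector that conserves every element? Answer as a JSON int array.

Z: 4·3+5·0+1·0+6·0 = 12 | 4·3 = 12
T: 4·0+5·0+1·8+6·0 = 8 | 4·2 = 8
Q: 4·0+5·1+1·7+6·0 = 12 | 4·3 = 12
G: 4·2+5·0+1·8+6·2 = 28 | 4·7 = 28
J: 4·1+5·0+1·4+6·2 = 20 | 4·5 = 20
gcd(4,5,1,6,4) = 1

Coefficients: [4, 5, 1, 6, 4]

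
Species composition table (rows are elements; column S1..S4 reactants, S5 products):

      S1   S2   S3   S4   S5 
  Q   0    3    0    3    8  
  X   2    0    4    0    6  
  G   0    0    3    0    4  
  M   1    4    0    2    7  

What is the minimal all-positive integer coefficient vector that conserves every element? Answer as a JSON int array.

Q: 1·0+2·3+4·0+6·3 = 24 | 3·8 = 24
X: 1·2+2·0+4·4+6·0 = 18 | 3·6 = 18
G: 1·0+2·0+4·3+6·0 = 12 | 3·4 = 12
M: 1·1+2·4+4·0+6·2 = 21 | 3·7 = 21
gcd(1,2,4,6,3) = 1

Coefficients: [1, 2, 4, 6, 3]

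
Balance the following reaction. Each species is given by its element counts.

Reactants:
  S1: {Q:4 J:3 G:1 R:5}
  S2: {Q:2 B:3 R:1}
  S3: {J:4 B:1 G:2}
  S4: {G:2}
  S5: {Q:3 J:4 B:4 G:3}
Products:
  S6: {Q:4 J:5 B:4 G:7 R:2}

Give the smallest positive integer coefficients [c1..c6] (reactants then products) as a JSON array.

Coefficients: [1, 1, 1, 6, 2, 3]

Q: 1·4+1·2+1·0+6·0+2·3 = 12 | 3·4 = 12
J: 1·3+1·0+1·4+6·0+2·4 = 15 | 3·5 = 15
B: 1·0+1·3+1·1+6·0+2·4 = 12 | 3·4 = 12
G: 1·1+1·0+1·2+6·2+2·3 = 21 | 3·7 = 21
R: 1·5+1·1+1·0+6·0+2·0 = 6 | 3·2 = 6
gcd(1,1,1,6,2,3) = 1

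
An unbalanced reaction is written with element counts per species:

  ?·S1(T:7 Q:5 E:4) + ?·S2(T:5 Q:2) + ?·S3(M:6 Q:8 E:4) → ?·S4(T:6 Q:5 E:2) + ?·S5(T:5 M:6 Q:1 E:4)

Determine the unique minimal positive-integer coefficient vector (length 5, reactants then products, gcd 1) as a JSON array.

Coefficients: [3, 4, 1, 6, 1]

T: 3·7+4·5+1·0 = 41 | 6·6+1·5 = 41
M: 3·0+4·0+1·6 = 6 | 6·0+1·6 = 6
Q: 3·5+4·2+1·8 = 31 | 6·5+1·1 = 31
E: 3·4+4·0+1·4 = 16 | 6·2+1·4 = 16
gcd(3,4,1,6,1) = 1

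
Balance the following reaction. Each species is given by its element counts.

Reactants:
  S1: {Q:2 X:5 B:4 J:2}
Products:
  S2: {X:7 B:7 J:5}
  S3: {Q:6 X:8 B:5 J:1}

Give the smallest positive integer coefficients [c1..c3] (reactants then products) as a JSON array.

Coefficients: [3, 1, 1]

Q: 3·2 = 6 | 1·0+1·6 = 6
X: 3·5 = 15 | 1·7+1·8 = 15
B: 3·4 = 12 | 1·7+1·5 = 12
J: 3·2 = 6 | 1·5+1·1 = 6
gcd(3,1,1) = 1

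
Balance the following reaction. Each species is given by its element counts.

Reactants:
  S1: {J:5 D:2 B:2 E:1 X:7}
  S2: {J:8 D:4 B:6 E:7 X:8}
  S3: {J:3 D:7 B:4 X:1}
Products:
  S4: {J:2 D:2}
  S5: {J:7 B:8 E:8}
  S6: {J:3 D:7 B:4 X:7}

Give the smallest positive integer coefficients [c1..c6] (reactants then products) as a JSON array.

J: 2·5+2·8+5·3 = 41 | 6·2+2·7+5·3 = 41
D: 2·2+2·4+5·7 = 47 | 6·2+2·0+5·7 = 47
B: 2·2+2·6+5·4 = 36 | 6·0+2·8+5·4 = 36
E: 2·1+2·7+5·0 = 16 | 6·0+2·8+5·0 = 16
X: 2·7+2·8+5·1 = 35 | 6·0+2·0+5·7 = 35
gcd(2,2,5,6,2,5) = 1

Coefficients: [2, 2, 5, 6, 2, 5]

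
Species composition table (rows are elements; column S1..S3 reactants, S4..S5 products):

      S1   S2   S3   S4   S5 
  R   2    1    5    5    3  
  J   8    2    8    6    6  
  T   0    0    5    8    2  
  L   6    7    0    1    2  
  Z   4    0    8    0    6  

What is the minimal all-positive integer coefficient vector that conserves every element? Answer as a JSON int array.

Coefficients: [1, 1, 4, 1, 6]

R: 1·2+1·1+4·5 = 23 | 1·5+6·3 = 23
J: 1·8+1·2+4·8 = 42 | 1·6+6·6 = 42
T: 1·0+1·0+4·5 = 20 | 1·8+6·2 = 20
L: 1·6+1·7+4·0 = 13 | 1·1+6·2 = 13
Z: 1·4+1·0+4·8 = 36 | 1·0+6·6 = 36
gcd(1,1,4,1,6) = 1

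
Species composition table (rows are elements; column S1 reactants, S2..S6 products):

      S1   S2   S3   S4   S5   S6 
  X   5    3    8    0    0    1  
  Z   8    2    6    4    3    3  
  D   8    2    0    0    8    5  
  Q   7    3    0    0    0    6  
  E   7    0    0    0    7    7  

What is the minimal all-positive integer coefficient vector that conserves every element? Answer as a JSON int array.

Coefficients: [6, 6, 1, 3, 2, 4]

X: 6·5 = 30 | 6·3+1·8+3·0+2·0+4·1 = 30
Z: 6·8 = 48 | 6·2+1·6+3·4+2·3+4·3 = 48
D: 6·8 = 48 | 6·2+1·0+3·0+2·8+4·5 = 48
Q: 6·7 = 42 | 6·3+1·0+3·0+2·0+4·6 = 42
E: 6·7 = 42 | 6·0+1·0+3·0+2·7+4·7 = 42
gcd(6,6,1,3,2,4) = 1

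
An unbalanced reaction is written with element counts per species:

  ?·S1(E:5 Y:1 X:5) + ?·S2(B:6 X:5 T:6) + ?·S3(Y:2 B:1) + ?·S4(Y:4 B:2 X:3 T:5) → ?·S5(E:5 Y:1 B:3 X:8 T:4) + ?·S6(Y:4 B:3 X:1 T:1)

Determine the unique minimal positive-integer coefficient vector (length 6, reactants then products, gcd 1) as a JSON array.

Coefficients: [5, 3, 4, 1, 5, 3]

E: 5·5+3·0+4·0+1·0 = 25 | 5·5+3·0 = 25
Y: 5·1+3·0+4·2+1·4 = 17 | 5·1+3·4 = 17
B: 5·0+3·6+4·1+1·2 = 24 | 5·3+3·3 = 24
X: 5·5+3·5+4·0+1·3 = 43 | 5·8+3·1 = 43
T: 5·0+3·6+4·0+1·5 = 23 | 5·4+3·1 = 23
gcd(5,3,4,1,5,3) = 1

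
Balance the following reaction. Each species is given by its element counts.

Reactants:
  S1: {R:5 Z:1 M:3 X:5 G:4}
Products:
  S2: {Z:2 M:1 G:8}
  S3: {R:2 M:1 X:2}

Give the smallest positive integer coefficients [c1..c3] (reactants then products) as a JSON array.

Coefficients: [2, 1, 5]

R: 2·5 = 10 | 1·0+5·2 = 10
Z: 2·1 = 2 | 1·2+5·0 = 2
M: 2·3 = 6 | 1·1+5·1 = 6
X: 2·5 = 10 | 1·0+5·2 = 10
G: 2·4 = 8 | 1·8+5·0 = 8
gcd(2,1,5) = 1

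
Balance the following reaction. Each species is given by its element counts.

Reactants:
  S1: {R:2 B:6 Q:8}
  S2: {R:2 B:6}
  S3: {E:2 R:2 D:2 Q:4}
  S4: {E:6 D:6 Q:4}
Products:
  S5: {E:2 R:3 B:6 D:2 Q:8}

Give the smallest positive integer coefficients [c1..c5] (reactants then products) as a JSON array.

Coefficients: [4, 2, 3, 1, 6]

E: 4·0+2·0+3·2+1·6 = 12 | 6·2 = 12
R: 4·2+2·2+3·2+1·0 = 18 | 6·3 = 18
B: 4·6+2·6+3·0+1·0 = 36 | 6·6 = 36
D: 4·0+2·0+3·2+1·6 = 12 | 6·2 = 12
Q: 4·8+2·0+3·4+1·4 = 48 | 6·8 = 48
gcd(4,2,3,1,6) = 1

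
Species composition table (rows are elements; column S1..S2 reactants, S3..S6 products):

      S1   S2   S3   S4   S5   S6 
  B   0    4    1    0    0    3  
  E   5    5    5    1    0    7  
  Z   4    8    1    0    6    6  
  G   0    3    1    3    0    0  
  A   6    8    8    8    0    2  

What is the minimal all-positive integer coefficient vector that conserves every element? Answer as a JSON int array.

Coefficients: [6, 3, 6, 1, 5, 2]

B: 6·0+3·4 = 12 | 6·1+1·0+5·0+2·3 = 12
E: 6·5+3·5 = 45 | 6·5+1·1+5·0+2·7 = 45
Z: 6·4+3·8 = 48 | 6·1+1·0+5·6+2·6 = 48
G: 6·0+3·3 = 9 | 6·1+1·3+5·0+2·0 = 9
A: 6·6+3·8 = 60 | 6·8+1·8+5·0+2·2 = 60
gcd(6,3,6,1,5,2) = 1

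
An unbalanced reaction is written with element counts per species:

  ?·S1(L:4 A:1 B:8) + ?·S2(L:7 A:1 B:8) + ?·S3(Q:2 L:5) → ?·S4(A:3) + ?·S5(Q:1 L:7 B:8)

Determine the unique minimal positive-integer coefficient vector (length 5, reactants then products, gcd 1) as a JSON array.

Q: 5·0+1·0+3·2 = 6 | 2·0+6·1 = 6
L: 5·4+1·7+3·5 = 42 | 2·0+6·7 = 42
A: 5·1+1·1+3·0 = 6 | 2·3+6·0 = 6
B: 5·8+1·8+3·0 = 48 | 2·0+6·8 = 48
gcd(5,1,3,2,6) = 1

Coefficients: [5, 1, 3, 2, 6]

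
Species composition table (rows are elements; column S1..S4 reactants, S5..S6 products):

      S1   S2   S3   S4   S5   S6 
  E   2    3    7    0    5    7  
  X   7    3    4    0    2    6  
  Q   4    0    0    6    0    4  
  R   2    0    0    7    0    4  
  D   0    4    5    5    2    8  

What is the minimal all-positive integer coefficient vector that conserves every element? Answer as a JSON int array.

Coefficients: [1, 1, 4, 2, 1, 4]

E: 1·2+1·3+4·7+2·0 = 33 | 1·5+4·7 = 33
X: 1·7+1·3+4·4+2·0 = 26 | 1·2+4·6 = 26
Q: 1·4+1·0+4·0+2·6 = 16 | 1·0+4·4 = 16
R: 1·2+1·0+4·0+2·7 = 16 | 1·0+4·4 = 16
D: 1·0+1·4+4·5+2·5 = 34 | 1·2+4·8 = 34
gcd(1,1,4,2,1,4) = 1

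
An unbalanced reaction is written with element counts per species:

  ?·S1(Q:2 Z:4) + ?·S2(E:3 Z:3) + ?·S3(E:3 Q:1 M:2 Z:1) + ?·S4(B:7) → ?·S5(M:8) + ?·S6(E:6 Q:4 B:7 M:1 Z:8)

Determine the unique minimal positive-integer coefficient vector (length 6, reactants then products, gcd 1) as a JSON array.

Coefficients: [5, 2, 6, 4, 1, 4]

E: 5·0+2·3+6·3+4·0 = 24 | 1·0+4·6 = 24
Q: 5·2+2·0+6·1+4·0 = 16 | 1·0+4·4 = 16
B: 5·0+2·0+6·0+4·7 = 28 | 1·0+4·7 = 28
M: 5·0+2·0+6·2+4·0 = 12 | 1·8+4·1 = 12
Z: 5·4+2·3+6·1+4·0 = 32 | 1·0+4·8 = 32
gcd(5,2,6,4,1,4) = 1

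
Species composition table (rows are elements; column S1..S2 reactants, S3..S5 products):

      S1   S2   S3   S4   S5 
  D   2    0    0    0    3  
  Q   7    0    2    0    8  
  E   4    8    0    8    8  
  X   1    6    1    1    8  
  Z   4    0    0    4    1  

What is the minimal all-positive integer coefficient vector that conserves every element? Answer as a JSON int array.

Coefficients: [6, 6, 5, 5, 4]

D: 6·2+6·0 = 12 | 5·0+5·0+4·3 = 12
Q: 6·7+6·0 = 42 | 5·2+5·0+4·8 = 42
E: 6·4+6·8 = 72 | 5·0+5·8+4·8 = 72
X: 6·1+6·6 = 42 | 5·1+5·1+4·8 = 42
Z: 6·4+6·0 = 24 | 5·0+5·4+4·1 = 24
gcd(6,6,5,5,4) = 1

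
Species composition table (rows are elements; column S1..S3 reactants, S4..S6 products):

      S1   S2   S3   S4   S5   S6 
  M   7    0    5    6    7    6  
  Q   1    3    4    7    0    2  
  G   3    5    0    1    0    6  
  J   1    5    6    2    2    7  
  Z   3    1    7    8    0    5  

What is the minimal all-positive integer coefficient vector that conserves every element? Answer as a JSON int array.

M: 6·7+3·0+4·5 = 62 | 3·6+2·7+5·6 = 62
Q: 6·1+3·3+4·4 = 31 | 3·7+2·0+5·2 = 31
G: 6·3+3·5+4·0 = 33 | 3·1+2·0+5·6 = 33
J: 6·1+3·5+4·6 = 45 | 3·2+2·2+5·7 = 45
Z: 6·3+3·1+4·7 = 49 | 3·8+2·0+5·5 = 49
gcd(6,3,4,3,2,5) = 1

Coefficients: [6, 3, 4, 3, 2, 5]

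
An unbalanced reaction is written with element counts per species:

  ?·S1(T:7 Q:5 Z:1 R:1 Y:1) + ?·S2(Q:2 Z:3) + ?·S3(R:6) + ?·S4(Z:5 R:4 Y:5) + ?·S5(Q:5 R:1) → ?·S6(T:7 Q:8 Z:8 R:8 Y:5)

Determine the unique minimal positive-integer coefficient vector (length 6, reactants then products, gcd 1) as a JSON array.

T: 5·7+5·0+3·0+4·0+1·0 = 35 | 5·7 = 35
Q: 5·5+5·2+3·0+4·0+1·5 = 40 | 5·8 = 40
Z: 5·1+5·3+3·0+4·5+1·0 = 40 | 5·8 = 40
R: 5·1+5·0+3·6+4·4+1·1 = 40 | 5·8 = 40
Y: 5·1+5·0+3·0+4·5+1·0 = 25 | 5·5 = 25
gcd(5,5,3,4,1,5) = 1

Coefficients: [5, 5, 3, 4, 1, 5]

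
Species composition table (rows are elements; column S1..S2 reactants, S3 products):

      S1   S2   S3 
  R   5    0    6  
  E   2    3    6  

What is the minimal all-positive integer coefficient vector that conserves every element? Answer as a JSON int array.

Coefficients: [6, 6, 5]

R: 6·5+6·0 = 30 | 5·6 = 30
E: 6·2+6·3 = 30 | 5·6 = 30
gcd(6,6,5) = 1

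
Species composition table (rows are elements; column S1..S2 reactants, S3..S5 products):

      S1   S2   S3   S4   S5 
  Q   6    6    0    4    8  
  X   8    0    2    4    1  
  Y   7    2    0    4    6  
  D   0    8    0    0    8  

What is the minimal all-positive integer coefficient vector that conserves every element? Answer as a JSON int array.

Coefficients: [4, 2, 5, 5, 2]

Q: 4·6+2·6 = 36 | 5·0+5·4+2·8 = 36
X: 4·8+2·0 = 32 | 5·2+5·4+2·1 = 32
Y: 4·7+2·2 = 32 | 5·0+5·4+2·6 = 32
D: 4·0+2·8 = 16 | 5·0+5·0+2·8 = 16
gcd(4,2,5,5,2) = 1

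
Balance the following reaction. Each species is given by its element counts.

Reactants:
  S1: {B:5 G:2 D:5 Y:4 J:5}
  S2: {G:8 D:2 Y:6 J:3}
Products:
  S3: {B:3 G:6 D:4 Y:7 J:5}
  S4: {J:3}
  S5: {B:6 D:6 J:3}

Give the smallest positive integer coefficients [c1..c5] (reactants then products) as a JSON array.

B: 6·5+3·0 = 30 | 6·3+1·0+2·6 = 30
G: 6·2+3·8 = 36 | 6·6+1·0+2·0 = 36
D: 6·5+3·2 = 36 | 6·4+1·0+2·6 = 36
Y: 6·4+3·6 = 42 | 6·7+1·0+2·0 = 42
J: 6·5+3·3 = 39 | 6·5+1·3+2·3 = 39
gcd(6,3,6,1,2) = 1

Coefficients: [6, 3, 6, 1, 2]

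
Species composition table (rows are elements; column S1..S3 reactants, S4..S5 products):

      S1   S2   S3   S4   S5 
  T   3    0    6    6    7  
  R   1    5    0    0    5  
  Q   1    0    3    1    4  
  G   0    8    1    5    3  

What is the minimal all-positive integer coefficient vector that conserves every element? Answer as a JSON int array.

T: 5·3+2·0+3·6 = 33 | 2·6+3·7 = 33
R: 5·1+2·5+3·0 = 15 | 2·0+3·5 = 15
Q: 5·1+2·0+3·3 = 14 | 2·1+3·4 = 14
G: 5·0+2·8+3·1 = 19 | 2·5+3·3 = 19
gcd(5,2,3,2,3) = 1

Coefficients: [5, 2, 3, 2, 3]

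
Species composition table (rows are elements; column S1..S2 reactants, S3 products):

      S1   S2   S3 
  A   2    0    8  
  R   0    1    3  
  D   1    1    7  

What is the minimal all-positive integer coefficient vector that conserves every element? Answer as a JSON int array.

Coefficients: [4, 3, 1]

A: 4·2+3·0 = 8 | 1·8 = 8
R: 4·0+3·1 = 3 | 1·3 = 3
D: 4·1+3·1 = 7 | 1·7 = 7
gcd(4,3,1) = 1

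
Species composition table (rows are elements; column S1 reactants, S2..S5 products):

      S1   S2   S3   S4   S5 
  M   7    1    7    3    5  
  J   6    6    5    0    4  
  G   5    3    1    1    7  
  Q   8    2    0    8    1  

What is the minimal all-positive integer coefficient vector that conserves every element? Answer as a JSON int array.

Coefficients: [6, 3, 2, 5, 2]

M: 6·7 = 42 | 3·1+2·7+5·3+2·5 = 42
J: 6·6 = 36 | 3·6+2·5+5·0+2·4 = 36
G: 6·5 = 30 | 3·3+2·1+5·1+2·7 = 30
Q: 6·8 = 48 | 3·2+2·0+5·8+2·1 = 48
gcd(6,3,2,5,2) = 1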